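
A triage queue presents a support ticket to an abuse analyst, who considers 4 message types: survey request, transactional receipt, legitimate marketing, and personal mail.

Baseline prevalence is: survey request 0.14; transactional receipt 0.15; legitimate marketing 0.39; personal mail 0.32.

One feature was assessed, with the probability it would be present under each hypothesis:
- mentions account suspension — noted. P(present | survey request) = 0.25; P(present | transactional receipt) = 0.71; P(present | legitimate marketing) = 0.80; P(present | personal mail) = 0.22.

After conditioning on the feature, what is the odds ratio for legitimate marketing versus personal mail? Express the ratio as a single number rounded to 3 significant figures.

4.43

Unnormalized posterior weight (prior times the feature likelihood) for each of the two hypotheses:
  legitimate marketing: 0.39 × 0.80 = 0.312
  personal mail: 0.32 × 0.22 = 0.0704
Posterior odds = 0.312 / 0.0704 ≈ 4.43.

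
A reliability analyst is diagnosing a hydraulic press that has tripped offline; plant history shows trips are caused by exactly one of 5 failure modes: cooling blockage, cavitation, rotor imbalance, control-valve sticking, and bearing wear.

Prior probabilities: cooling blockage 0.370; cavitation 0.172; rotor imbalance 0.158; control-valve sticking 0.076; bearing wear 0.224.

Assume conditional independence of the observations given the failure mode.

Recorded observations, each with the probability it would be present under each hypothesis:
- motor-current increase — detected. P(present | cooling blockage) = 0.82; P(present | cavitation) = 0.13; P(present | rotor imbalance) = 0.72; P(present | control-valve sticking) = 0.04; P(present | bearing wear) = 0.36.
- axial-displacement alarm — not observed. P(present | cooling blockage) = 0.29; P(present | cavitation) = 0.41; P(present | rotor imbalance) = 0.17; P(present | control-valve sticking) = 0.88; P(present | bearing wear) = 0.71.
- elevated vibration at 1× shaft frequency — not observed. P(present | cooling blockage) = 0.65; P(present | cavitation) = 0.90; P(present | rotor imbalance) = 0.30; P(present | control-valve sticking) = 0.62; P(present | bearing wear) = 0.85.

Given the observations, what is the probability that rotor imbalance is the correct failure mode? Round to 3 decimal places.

By Bayes' rule with conditional independence, the unnormalized weight for each hypothesis is prior × ∏ likelihoods (using 1 − P(present | H) for each absent observation):
  cooling blockage: 0.370 × 0.82 × (1 − 0.29) × (1 − 0.65) = 0.075395
  cavitation: 0.172 × 0.13 × (1 − 0.41) × (1 − 0.90) = 0.0013192
  rotor imbalance: 0.158 × 0.72 × (1 − 0.17) × (1 − 0.30) = 0.066095
  control-valve sticking: 0.076 × 0.04 × (1 − 0.88) × (1 − 0.62) = 0.00013862
  bearing wear: 0.224 × 0.36 × (1 − 0.71) × (1 − 0.85) = 0.0035078
Marginal likelihood of the evidence = 0.14646.
P(rotor imbalance | evidence) = 0.066095 / 0.14646 ≈ 0.451.

0.451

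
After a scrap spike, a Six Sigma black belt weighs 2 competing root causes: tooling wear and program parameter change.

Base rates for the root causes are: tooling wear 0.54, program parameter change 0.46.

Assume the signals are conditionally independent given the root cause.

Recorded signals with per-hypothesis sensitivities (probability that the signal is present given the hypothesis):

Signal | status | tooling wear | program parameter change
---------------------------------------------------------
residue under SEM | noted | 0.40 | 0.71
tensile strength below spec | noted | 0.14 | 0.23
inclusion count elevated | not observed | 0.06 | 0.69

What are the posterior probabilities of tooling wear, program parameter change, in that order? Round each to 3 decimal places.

0.550, 0.450

Multiply each prior by the joint likelihood of the signal pattern (using 1 − P(present | H) for each absent signal):
  tooling wear: 0.54 × 0.40 × 0.14 × (1 − 0.06) = 0.028426
  program parameter change: 0.46 × 0.71 × 0.23 × (1 − 0.69) = 0.023287
Marginal likelihood of the evidence = 0.051712.
P(tooling wear | evidence) = 0.028426 / 0.051712 ≈ 0.550
P(program parameter change | evidence) = 0.023287 / 0.051712 ≈ 0.450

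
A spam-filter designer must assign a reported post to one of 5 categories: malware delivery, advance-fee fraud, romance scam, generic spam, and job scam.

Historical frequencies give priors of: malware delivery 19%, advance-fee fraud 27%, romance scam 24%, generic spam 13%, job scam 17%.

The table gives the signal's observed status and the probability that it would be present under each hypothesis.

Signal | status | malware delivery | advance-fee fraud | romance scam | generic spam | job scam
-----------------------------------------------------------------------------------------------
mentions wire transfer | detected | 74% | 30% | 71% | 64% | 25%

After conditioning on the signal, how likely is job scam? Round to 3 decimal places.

For each hypothesis, the unnormalized posterior weight is prior × likelihood:
  malware delivery: 0.19 × 0.74 = 0.1406
  advance-fee fraud: 0.27 × 0.30 = 0.081
  romance scam: 0.24 × 0.71 = 0.1704
  generic spam: 0.13 × 0.64 = 0.0832
  job scam: 0.17 × 0.25 = 0.0425
Marginal likelihood of the evidence = 0.5177.
P(job scam | evidence) = 0.0425 / 0.5177 ≈ 0.082.

0.082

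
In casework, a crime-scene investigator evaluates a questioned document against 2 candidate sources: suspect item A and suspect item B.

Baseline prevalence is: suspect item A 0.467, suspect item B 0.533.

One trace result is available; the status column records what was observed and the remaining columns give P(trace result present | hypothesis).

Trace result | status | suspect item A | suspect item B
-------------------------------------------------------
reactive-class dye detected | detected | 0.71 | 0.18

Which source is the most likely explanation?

suspect item A

For each hypothesis, the unnormalized posterior weight is prior × likelihood:
  suspect item A: 0.467 × 0.71 = 0.33157
  suspect item B: 0.533 × 0.18 = 0.09594
Marginal likelihood of the evidence = 0.42751.
P(suspect item A | evidence) ≈ 0.33157 / 0.42751 ≈ 0.776
P(suspect item B | evidence) ≈ 0.09594 / 0.42751 ≈ 0.224
The largest is 0.776, so suspect item A is most probable.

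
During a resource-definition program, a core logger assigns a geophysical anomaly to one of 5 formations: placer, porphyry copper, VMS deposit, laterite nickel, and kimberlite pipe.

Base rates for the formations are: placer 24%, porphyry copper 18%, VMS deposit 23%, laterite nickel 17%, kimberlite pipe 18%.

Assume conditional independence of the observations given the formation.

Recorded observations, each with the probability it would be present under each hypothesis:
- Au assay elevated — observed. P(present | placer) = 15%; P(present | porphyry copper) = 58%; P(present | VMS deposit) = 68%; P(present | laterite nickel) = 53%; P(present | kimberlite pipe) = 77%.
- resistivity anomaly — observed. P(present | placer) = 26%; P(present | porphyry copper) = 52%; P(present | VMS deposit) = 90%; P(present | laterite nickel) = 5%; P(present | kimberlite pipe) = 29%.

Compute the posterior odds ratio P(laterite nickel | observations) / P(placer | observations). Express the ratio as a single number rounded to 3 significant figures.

0.481

The normalizing constant cancels in an odds ratio, so compute prior × likelihood for the two hypotheses only:
  laterite nickel: 0.17 × 0.53 × 0.05 = 0.004505
  placer: 0.24 × 0.15 × 0.26 = 0.00936
Odds(laterite nickel : placer) = 0.004505 / 0.00936 ≈ 0.481.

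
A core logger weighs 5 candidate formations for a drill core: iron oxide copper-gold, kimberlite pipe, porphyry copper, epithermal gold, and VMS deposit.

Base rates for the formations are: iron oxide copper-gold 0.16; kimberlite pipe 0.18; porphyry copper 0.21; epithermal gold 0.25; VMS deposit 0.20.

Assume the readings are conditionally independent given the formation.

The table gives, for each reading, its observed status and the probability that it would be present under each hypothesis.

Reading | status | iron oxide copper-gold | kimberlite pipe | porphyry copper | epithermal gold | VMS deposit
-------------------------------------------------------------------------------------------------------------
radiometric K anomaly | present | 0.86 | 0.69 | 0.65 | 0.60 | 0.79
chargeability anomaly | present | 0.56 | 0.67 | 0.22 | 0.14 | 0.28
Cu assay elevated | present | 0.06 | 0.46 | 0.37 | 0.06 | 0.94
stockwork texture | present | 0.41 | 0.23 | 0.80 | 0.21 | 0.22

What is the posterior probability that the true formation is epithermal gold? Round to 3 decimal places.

0.009

By Bayes' rule with conditional independence, the unnormalized weight for each hypothesis is prior × ∏ likelihoods:
  iron oxide copper-gold: 0.16 × 0.86 × 0.56 × 0.06 × 0.41 = 0.0018956
  kimberlite pipe: 0.18 × 0.69 × 0.67 × 0.46 × 0.23 = 0.008804
  porphyry copper: 0.21 × 0.65 × 0.22 × 0.37 × 0.80 = 0.0088889
  epithermal gold: 0.25 × 0.60 × 0.14 × 0.06 × 0.21 = 0.0002646
  VMS deposit: 0.20 × 0.79 × 0.28 × 0.94 × 0.22 = 0.0091488
Marginal likelihood of the evidence = 0.029002.
P(epithermal gold | evidence) = 0.0002646 / 0.029002 ≈ 0.009.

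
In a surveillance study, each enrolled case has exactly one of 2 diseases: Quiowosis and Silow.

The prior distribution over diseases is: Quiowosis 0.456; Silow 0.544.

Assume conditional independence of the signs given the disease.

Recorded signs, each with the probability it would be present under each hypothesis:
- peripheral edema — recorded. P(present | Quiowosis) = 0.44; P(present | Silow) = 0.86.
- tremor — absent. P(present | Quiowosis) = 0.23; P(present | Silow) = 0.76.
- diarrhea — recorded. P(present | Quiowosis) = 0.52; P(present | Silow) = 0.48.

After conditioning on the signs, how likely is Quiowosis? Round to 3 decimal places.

Multiply each prior by the joint likelihood of the sign pattern (using 1 − P(present | H) for each absent sign):
  Quiowosis: 0.456 × 0.44 × (1 − 0.23) × 0.52 = 0.080336
  Silow: 0.544 × 0.86 × (1 − 0.76) × 0.48 = 0.053895
Marginal likelihood of the evidence = 0.13423.
P(Quiowosis | evidence) = 0.080336 / 0.13423 ≈ 0.598.

0.598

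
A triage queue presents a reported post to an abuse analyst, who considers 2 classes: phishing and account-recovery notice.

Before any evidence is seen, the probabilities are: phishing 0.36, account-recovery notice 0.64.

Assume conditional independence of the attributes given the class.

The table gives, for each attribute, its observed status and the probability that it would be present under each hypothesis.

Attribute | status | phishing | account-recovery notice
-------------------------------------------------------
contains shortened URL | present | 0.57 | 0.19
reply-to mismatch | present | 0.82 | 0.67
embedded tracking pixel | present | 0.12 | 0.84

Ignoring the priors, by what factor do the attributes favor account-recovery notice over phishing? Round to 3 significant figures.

1.91

The Bayes factor is the ratio of the joint likelihoods of the attribute pattern under the two hypotheses.
  account-recovery notice: 0.19 × 0.67 × 0.84 = 0.10693
  phishing: 0.57 × 0.82 × 0.12 = 0.056088
Bayes factor = 0.10693 / 0.056088 ≈ 1.91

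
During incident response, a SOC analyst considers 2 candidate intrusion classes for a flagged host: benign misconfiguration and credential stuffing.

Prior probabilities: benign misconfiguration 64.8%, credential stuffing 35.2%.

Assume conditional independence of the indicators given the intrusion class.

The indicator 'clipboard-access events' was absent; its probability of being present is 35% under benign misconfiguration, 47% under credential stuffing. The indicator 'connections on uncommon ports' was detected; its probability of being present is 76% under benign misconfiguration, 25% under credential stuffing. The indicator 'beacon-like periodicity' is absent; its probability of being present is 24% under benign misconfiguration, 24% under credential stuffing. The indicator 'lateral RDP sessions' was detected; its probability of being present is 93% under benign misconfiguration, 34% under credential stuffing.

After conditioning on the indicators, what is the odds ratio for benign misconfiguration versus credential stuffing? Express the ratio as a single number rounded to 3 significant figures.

Posterior odds equal prior odds times the likelihood ratio; only the two competing hypotheses matter (using 1 − P(present | H) for each absent indicator).
  benign misconfiguration: 0.648 × (1 − 0.35) × 0.76 × (1 − 0.24) × 0.93 = 0.22626
  credential stuffing: 0.352 × (1 − 0.47) × 0.25 × (1 − 0.24) × 0.34 = 0.012052
Posterior odds = 0.22626 / 0.012052 ≈ 18.8.

18.8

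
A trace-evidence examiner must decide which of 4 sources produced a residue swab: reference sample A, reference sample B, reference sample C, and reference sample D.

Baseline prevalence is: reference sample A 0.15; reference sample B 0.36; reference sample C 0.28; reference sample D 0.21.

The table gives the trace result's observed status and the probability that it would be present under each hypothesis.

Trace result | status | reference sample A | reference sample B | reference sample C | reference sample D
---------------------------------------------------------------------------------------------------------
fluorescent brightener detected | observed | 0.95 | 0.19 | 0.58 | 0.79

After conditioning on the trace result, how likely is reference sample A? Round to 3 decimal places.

0.264

By Bayes' rule, the unnormalized weight for each hypothesis is prior × likelihood:
  reference sample A: 0.15 × 0.95 = 0.1425
  reference sample B: 0.36 × 0.19 = 0.0684
  reference sample C: 0.28 × 0.58 = 0.1624
  reference sample D: 0.21 × 0.79 = 0.1659
Marginal likelihood of the evidence = 0.5392.
P(reference sample A | evidence) = 0.1425 / 0.5392 ≈ 0.264.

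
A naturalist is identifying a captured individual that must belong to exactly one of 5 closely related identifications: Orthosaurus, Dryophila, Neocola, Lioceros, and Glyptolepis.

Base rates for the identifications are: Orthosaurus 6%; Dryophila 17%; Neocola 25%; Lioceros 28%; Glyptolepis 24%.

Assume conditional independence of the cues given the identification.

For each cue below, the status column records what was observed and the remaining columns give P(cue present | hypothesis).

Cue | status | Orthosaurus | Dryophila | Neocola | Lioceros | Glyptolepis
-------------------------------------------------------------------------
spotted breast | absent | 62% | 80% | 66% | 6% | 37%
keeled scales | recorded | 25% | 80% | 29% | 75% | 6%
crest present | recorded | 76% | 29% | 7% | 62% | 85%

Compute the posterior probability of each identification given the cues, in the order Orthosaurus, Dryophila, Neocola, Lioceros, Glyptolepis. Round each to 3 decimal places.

0.030, 0.055, 0.012, 0.850, 0.054

By Bayes' rule with conditional independence, the unnormalized weight for each hypothesis is prior × ∏ likelihoods (using 1 − P(present | H) for each absent cue):
  Orthosaurus: 0.06 × (1 − 0.62) × 0.25 × 0.76 = 0.004332
  Dryophila: 0.17 × (1 − 0.80) × 0.80 × 0.29 = 0.007888
  Neocola: 0.25 × (1 − 0.66) × 0.29 × 0.07 = 0.0017255
  Lioceros: 0.28 × (1 − 0.06) × 0.75 × 0.62 = 0.12239
  Glyptolepis: 0.24 × (1 − 0.37) × 0.06 × 0.85 = 0.0077112
The unnormalized weights sum to 0.14404.
P(Orthosaurus | evidence) = 0.004332 / 0.14404 ≈ 0.030
P(Dryophila | evidence) = 0.007888 / 0.14404 ≈ 0.055
P(Neocola | evidence) = 0.0017255 / 0.14404 ≈ 0.012
P(Lioceros | evidence) = 0.12239 / 0.14404 ≈ 0.850
P(Glyptolepis | evidence) = 0.0077112 / 0.14404 ≈ 0.054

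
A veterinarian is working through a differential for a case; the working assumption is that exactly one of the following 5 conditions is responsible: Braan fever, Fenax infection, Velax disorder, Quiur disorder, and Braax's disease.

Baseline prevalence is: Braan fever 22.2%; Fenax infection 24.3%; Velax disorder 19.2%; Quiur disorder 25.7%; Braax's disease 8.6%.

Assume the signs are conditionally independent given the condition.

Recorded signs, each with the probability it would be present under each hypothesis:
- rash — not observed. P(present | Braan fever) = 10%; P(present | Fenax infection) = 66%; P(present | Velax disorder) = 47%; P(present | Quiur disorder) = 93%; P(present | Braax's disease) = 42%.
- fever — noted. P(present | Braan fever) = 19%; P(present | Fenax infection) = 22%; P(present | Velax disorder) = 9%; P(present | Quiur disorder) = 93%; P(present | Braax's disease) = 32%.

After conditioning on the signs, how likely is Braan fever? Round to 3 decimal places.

Multiply each prior by the joint likelihood of the sign pattern (using 1 − P(present | H) for each absent sign):
  Braan fever: 0.222 × (1 − 0.10) × 0.19 = 0.037962
  Fenax infection: 0.243 × (1 − 0.66) × 0.22 = 0.018176
  Velax disorder: 0.192 × (1 − 0.47) × 0.09 = 0.0091584
  Quiur disorder: 0.257 × (1 − 0.93) × 0.93 = 0.016731
  Braax's disease: 0.086 × (1 − 0.42) × 0.32 = 0.015962
The unnormalized weights sum to 0.097989.
P(Braan fever | evidence) = 0.037962 / 0.097989 ≈ 0.387.

0.387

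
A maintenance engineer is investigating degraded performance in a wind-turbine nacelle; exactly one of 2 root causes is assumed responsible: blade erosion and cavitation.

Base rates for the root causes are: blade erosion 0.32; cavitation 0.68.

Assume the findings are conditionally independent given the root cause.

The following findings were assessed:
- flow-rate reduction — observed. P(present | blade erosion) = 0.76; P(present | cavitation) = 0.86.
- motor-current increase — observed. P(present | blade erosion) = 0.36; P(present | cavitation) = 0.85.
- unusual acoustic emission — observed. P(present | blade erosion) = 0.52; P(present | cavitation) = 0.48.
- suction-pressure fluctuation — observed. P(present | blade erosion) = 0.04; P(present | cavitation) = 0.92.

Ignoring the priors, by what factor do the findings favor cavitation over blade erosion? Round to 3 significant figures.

Take the product of per-finding likelihoods under each hypothesis, then divide.
  cavitation: 0.86 × 0.85 × 0.48 × 0.92 = 0.32281
  blade erosion: 0.76 × 0.36 × 0.52 × 0.04 = 0.0056909
Bayes factor = 0.32281 / 0.0056909 ≈ 56.7

56.7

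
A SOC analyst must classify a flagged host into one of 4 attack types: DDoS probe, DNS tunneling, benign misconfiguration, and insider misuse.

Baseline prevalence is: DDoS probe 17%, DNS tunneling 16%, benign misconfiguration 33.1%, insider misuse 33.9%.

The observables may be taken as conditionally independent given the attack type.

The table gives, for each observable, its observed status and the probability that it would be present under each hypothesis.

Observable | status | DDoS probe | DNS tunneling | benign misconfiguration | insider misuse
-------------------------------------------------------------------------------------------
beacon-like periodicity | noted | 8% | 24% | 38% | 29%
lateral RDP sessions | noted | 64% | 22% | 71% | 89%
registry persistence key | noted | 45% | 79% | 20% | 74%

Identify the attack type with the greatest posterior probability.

By Bayes' rule with conditional independence, the unnormalized weight for each hypothesis is prior × ∏ likelihoods:
  DDoS probe: 0.170 × 0.08 × 0.64 × 0.45 = 0.0039168
  DNS tunneling: 0.160 × 0.24 × 0.22 × 0.79 = 0.0066739
  benign misconfiguration: 0.331 × 0.38 × 0.71 × 0.20 = 0.017861
  insider misuse: 0.339 × 0.29 × 0.89 × 0.74 = 0.064747
Normalizing constant Z = 0.0039168 + 0.0066739 + 0.017861 + 0.064747 = 0.093198.
P(DDoS probe | evidence) ≈ 0.0039168 / 0.093198 ≈ 0.042
P(DNS tunneling | evidence) ≈ 0.0066739 / 0.093198 ≈ 0.072
P(benign misconfiguration | evidence) ≈ 0.017861 / 0.093198 ≈ 0.192
P(insider misuse | evidence) ≈ 0.064747 / 0.093198 ≈ 0.695
The largest is 0.695, so insider misuse is most probable.

insider misuse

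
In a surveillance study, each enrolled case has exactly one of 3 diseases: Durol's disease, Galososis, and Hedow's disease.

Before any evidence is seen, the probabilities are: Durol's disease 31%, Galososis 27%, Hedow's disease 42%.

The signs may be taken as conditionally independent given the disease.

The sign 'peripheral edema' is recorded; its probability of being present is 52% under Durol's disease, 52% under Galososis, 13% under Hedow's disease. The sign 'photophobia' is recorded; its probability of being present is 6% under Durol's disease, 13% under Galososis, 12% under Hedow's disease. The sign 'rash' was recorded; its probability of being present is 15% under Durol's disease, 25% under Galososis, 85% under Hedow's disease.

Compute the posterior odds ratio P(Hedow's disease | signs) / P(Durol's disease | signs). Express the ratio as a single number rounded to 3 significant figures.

Unnormalized posterior weight (prior times the sign likelihoods) for each of the two hypotheses:
  Hedow's disease: 0.42 × 0.13 × 0.12 × 0.85 = 0.0055692
  Durol's disease: 0.31 × 0.52 × 0.06 × 0.15 = 0.0014508
Posterior odds = 0.0055692 / 0.0014508 ≈ 3.84.

3.84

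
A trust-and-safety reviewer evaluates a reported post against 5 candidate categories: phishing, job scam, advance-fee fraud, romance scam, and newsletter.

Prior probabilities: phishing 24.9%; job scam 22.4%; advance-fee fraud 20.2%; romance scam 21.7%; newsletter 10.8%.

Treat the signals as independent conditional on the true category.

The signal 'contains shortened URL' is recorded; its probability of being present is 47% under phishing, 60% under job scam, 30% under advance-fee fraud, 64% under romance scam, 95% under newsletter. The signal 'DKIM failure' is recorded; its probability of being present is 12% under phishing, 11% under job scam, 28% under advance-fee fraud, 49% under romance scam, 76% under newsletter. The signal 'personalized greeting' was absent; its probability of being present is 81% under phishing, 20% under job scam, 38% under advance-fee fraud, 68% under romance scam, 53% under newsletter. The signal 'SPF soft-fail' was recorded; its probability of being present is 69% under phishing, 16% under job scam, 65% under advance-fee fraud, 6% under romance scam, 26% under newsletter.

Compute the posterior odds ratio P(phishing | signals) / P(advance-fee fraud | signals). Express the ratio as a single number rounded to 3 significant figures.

The normalizing constant cancels in an odds ratio, so compute prior × likelihood for the two hypotheses only (using 1 − P(present | H) for each absent signal):
  phishing: 0.249 × 0.47 × 0.12 × (1 − 0.81) × 0.69 = 0.0018411
  advance-fee fraud: 0.202 × 0.30 × 0.28 × (1 − 0.38) × 0.65 = 0.0068381
Posterior odds = 0.0018411 / 0.0068381 ≈ 0.269.

0.269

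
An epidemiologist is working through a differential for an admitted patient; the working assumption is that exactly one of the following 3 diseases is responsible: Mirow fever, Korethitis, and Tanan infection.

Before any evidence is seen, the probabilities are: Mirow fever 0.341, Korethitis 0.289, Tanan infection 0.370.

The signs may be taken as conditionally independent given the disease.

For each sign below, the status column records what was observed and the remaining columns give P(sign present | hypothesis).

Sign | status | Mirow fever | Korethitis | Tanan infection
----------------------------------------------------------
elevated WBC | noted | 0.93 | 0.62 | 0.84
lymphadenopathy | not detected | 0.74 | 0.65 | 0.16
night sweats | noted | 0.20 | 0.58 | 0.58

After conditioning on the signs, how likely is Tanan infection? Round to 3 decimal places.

Multiply each prior by the joint likelihood of the sign pattern (using 1 − P(present | H) for each absent sign):
  Mirow fever: 0.341 × 0.93 × (1 − 0.74) × 0.20 = 0.016491
  Korethitis: 0.289 × 0.62 × (1 − 0.65) × 0.58 = 0.036374
  Tanan infection: 0.370 × 0.84 × (1 − 0.16) × 0.58 = 0.15142
Marginal likelihood of the evidence = 0.20429.
P(Tanan infection | evidence) = 0.15142 / 0.20429 ≈ 0.741.

0.741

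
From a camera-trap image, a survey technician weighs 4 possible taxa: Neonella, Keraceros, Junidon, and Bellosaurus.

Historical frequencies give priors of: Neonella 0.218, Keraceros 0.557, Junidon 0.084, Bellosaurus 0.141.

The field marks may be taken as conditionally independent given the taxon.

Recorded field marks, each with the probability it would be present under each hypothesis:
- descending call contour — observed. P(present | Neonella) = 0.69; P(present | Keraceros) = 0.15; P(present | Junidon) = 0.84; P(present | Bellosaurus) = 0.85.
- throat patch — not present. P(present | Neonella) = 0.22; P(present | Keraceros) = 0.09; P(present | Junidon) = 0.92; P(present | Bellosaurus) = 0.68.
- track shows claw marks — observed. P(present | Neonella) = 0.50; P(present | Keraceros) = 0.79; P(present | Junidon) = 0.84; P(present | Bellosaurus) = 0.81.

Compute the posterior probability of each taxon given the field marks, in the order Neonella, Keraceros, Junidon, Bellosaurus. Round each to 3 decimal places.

0.380, 0.389, 0.031, 0.201

Multiply each prior by the joint likelihood of the field mark pattern (using 1 − P(present | H) for each absent field mark):
  Neonella: 0.218 × 0.69 × (1 − 0.22) × 0.50 = 0.058664
  Keraceros: 0.557 × 0.15 × (1 − 0.09) × 0.79 = 0.060064
  Junidon: 0.084 × 0.84 × (1 − 0.92) × 0.84 = 0.0047416
  Bellosaurus: 0.141 × 0.85 × (1 − 0.68) × 0.81 = 0.031065
Marginal likelihood of the evidence = 0.15453.
P(Neonella | evidence) = 0.058664 / 0.15453 ≈ 0.380
P(Keraceros | evidence) = 0.060064 / 0.15453 ≈ 0.389
P(Junidon | evidence) = 0.0047416 / 0.15453 ≈ 0.031
P(Bellosaurus | evidence) = 0.031065 / 0.15453 ≈ 0.201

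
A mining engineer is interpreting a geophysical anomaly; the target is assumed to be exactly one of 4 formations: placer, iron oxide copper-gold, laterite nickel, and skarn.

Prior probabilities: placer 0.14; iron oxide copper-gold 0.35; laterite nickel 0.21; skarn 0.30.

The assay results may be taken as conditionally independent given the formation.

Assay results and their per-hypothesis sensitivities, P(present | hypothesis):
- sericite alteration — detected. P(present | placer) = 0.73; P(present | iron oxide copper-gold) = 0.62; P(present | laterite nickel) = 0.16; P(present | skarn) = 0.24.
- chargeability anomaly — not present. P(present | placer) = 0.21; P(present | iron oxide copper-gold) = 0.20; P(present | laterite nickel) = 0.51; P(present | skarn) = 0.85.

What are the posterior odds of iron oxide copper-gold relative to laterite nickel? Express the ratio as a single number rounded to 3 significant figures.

10.5

Posterior odds equal prior odds times the likelihood ratio; only the two competing hypotheses matter (using 1 − P(present | H) for each absent assay result).
  iron oxide copper-gold: 0.35 × 0.62 × (1 − 0.20) = 0.1736
  laterite nickel: 0.21 × 0.16 × (1 − 0.51) = 0.016464
Posterior odds = 0.1736 / 0.016464 ≈ 10.5.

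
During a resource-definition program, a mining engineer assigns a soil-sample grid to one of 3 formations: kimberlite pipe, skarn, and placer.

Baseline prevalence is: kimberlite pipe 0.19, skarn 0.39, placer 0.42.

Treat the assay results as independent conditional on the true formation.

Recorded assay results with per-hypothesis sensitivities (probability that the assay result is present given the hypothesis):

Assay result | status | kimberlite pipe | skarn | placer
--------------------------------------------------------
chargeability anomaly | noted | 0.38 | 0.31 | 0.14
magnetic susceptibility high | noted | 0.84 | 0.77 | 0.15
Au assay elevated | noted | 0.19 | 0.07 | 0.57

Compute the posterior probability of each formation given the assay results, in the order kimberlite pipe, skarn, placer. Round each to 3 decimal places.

0.500, 0.283, 0.218

For each hypothesis, the unnormalized posterior weight is prior × product of the assay result likelihoods:
  kimberlite pipe: 0.19 × 0.38 × 0.84 × 0.19 = 0.011523
  skarn: 0.39 × 0.31 × 0.77 × 0.07 = 0.0065165
  placer: 0.42 × 0.14 × 0.15 × 0.57 = 0.0050274
Normalizing constant Z = 0.011523 + 0.0065165 + 0.0050274 = 0.023067.
P(kimberlite pipe | evidence) = 0.011523 / 0.023067 ≈ 0.500
P(skarn | evidence) = 0.0065165 / 0.023067 ≈ 0.283
P(placer | evidence) = 0.0050274 / 0.023067 ≈ 0.218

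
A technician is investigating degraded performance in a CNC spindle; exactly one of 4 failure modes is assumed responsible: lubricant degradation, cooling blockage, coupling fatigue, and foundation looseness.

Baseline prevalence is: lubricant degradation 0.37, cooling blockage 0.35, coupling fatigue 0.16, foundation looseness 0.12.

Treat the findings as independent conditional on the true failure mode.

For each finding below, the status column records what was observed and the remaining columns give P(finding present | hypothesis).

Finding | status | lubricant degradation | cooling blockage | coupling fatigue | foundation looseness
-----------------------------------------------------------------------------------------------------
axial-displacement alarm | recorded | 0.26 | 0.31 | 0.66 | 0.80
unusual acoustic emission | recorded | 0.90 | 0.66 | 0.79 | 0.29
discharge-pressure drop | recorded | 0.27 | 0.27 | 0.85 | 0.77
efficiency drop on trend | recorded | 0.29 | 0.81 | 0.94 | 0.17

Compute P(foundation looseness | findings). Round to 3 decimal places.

0.039

Multiply each prior by the joint likelihood of the evidence pattern:
  lubricant degradation: 0.37 × 0.26 × 0.90 × 0.27 × 0.29 = 0.0067792
  cooling blockage: 0.35 × 0.31 × 0.66 × 0.27 × 0.81 = 0.015661
  coupling fatigue: 0.16 × 0.66 × 0.79 × 0.85 × 0.94 = 0.066656
  foundation looseness: 0.12 × 0.80 × 0.29 × 0.77 × 0.17 = 0.0036443
Marginal likelihood of the evidence = 0.09274.
P(foundation looseness | evidence) = 0.0036443 / 0.09274 ≈ 0.039.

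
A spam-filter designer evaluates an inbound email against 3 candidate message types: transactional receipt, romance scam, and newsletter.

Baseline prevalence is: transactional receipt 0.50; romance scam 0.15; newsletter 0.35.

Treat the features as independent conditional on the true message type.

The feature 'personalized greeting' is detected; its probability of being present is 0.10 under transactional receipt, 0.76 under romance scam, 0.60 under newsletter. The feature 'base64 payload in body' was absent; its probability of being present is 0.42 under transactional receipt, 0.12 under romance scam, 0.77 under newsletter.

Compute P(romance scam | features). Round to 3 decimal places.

0.565

For each hypothesis, the unnormalized posterior weight is prior × product of the feature likelihoods (using 1 − P(present | H) for each absent feature):
  transactional receipt: 0.50 × 0.10 × (1 − 0.42) = 0.029
  romance scam: 0.15 × 0.76 × (1 − 0.12) = 0.10032
  newsletter: 0.35 × 0.60 × (1 − 0.77) = 0.0483
The unnormalized weights sum to 0.17762.
P(romance scam | evidence) = 0.10032 / 0.17762 ≈ 0.565.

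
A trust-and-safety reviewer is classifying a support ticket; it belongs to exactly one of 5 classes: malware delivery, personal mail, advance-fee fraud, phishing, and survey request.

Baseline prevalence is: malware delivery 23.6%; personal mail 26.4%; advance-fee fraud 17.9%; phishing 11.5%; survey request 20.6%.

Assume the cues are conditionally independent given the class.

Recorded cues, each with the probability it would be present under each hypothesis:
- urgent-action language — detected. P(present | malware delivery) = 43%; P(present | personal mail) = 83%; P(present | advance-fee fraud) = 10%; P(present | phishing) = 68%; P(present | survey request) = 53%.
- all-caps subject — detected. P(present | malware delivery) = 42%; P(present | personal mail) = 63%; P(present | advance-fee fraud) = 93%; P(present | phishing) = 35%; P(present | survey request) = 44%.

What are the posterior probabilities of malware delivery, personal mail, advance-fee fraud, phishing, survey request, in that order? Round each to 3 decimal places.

Multiply each prior by the joint likelihood of the cue pattern:
  malware delivery: 0.236 × 0.43 × 0.42 = 0.042622
  personal mail: 0.264 × 0.83 × 0.63 = 0.13805
  advance-fee fraud: 0.179 × 0.10 × 0.93 = 0.016647
  phishing: 0.115 × 0.68 × 0.35 = 0.02737
  survey request: 0.206 × 0.53 × 0.44 = 0.048039
Normalizing constant Z = 0.042622 + 0.13805 + 0.016647 + 0.02737 + 0.048039 = 0.27272.
P(malware delivery | evidence) = 0.042622 / 0.27272 ≈ 0.156
P(personal mail | evidence) = 0.13805 / 0.27272 ≈ 0.506
P(advance-fee fraud | evidence) = 0.016647 / 0.27272 ≈ 0.061
P(phishing | evidence) = 0.02737 / 0.27272 ≈ 0.100
P(survey request | evidence) = 0.048039 / 0.27272 ≈ 0.176

0.156, 0.506, 0.061, 0.100, 0.176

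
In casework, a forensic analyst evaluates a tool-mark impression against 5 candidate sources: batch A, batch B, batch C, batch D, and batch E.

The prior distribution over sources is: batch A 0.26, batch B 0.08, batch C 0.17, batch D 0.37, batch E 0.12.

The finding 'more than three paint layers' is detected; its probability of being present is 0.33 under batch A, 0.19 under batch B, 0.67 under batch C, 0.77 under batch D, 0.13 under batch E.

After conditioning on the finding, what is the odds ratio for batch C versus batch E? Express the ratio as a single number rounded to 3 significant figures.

7.30

The normalizing constant cancels in an odds ratio, so compute prior × likelihood for the two hypotheses only:
  batch C: 0.17 × 0.67 = 0.1139
  batch E: 0.12 × 0.13 = 0.0156
Posterior odds = 0.1139 / 0.0156 ≈ 7.30.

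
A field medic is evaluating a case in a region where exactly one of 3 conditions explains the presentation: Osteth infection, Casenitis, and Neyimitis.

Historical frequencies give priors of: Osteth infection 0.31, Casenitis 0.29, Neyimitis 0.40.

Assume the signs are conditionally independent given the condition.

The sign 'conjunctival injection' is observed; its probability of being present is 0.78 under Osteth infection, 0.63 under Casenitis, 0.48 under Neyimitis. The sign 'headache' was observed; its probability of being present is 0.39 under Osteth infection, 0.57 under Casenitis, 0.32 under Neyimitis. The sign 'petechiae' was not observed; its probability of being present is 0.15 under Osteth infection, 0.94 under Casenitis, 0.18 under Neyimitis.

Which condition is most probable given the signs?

For each hypothesis, the unnormalized posterior weight is prior × product of the sign likelihoods (using 1 − P(present | H) for each absent sign):
  Osteth infection: 0.31 × 0.78 × 0.39 × (1 − 0.15) = 0.080157
  Casenitis: 0.29 × 0.63 × 0.57 × (1 − 0.94) = 0.0062483
  Neyimitis: 0.40 × 0.48 × 0.32 × (1 − 0.18) = 0.050381
Marginal likelihood of the evidence = 0.13679.
P(Osteth infection | evidence) ≈ 0.080157 / 0.13679 ≈ 0.586
P(Casenitis | evidence) ≈ 0.0062483 / 0.13679 ≈ 0.046
P(Neyimitis | evidence) ≈ 0.050381 / 0.13679 ≈ 0.368
The largest is 0.586, so Osteth infection is most probable.

Osteth infection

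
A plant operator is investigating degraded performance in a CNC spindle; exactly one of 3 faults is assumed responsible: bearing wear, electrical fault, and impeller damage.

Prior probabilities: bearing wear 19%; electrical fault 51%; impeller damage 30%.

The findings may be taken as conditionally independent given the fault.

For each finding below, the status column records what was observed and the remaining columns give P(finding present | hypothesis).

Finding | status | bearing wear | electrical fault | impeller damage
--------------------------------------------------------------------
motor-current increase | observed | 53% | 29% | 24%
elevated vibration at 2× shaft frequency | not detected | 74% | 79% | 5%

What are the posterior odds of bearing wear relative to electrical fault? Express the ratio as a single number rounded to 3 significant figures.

Posterior odds equal prior odds times the likelihood ratio; only the two competing hypotheses matter (using 1 − P(present | H) for each absent finding).
  bearing wear: 0.19 × 0.53 × (1 − 0.74) = 0.026182
  electrical fault: 0.51 × 0.29 × (1 − 0.79) = 0.031059
Posterior odds = 0.026182 / 0.031059 ≈ 0.843.

0.843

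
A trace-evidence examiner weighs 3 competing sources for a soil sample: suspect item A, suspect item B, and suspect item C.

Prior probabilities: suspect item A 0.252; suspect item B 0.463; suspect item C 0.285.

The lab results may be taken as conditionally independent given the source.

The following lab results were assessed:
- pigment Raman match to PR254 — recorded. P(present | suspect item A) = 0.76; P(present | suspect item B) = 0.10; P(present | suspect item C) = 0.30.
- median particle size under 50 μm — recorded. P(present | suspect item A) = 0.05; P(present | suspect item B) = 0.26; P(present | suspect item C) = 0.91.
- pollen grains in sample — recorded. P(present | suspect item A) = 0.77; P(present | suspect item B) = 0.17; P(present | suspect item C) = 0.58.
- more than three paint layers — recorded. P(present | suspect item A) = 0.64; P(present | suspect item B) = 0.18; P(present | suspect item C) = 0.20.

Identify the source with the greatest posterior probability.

suspect item C

Multiply each prior by the joint likelihood of the lab result pattern:
  suspect item A: 0.252 × 0.76 × 0.05 × 0.77 × 0.64 = 0.0047191
  suspect item B: 0.463 × 0.10 × 0.26 × 0.17 × 0.18 = 0.00036836
  suspect item C: 0.285 × 0.30 × 0.91 × 0.58 × 0.20 = 0.0090254
Marginal likelihood of the evidence = 0.014113.
P(suspect item A | evidence) ≈ 0.0047191 / 0.014113 ≈ 0.334
P(suspect item B | evidence) ≈ 0.00036836 / 0.014113 ≈ 0.026
P(suspect item C | evidence) ≈ 0.0090254 / 0.014113 ≈ 0.640
The largest is 0.640, so suspect item C is most probable.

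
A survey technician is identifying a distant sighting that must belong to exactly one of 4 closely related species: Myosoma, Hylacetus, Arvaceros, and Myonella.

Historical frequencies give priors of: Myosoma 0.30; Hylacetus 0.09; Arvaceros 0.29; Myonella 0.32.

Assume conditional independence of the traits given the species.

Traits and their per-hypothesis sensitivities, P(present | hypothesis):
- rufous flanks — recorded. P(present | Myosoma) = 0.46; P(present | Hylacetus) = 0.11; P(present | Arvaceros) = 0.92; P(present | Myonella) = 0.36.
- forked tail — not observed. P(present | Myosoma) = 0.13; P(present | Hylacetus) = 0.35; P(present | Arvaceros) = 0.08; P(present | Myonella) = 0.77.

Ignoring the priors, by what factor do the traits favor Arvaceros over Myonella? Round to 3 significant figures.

Take the product of per-trait likelihoods under each hypothesis (using 1 − P(present | H) for each absent trait), then divide.
  Arvaceros: 0.92 × (1 − 0.08) = 0.8464
  Myonella: 0.36 × (1 − 0.77) = 0.0828
Bayes factor = 0.8464 / 0.0828 ≈ 10.2

10.2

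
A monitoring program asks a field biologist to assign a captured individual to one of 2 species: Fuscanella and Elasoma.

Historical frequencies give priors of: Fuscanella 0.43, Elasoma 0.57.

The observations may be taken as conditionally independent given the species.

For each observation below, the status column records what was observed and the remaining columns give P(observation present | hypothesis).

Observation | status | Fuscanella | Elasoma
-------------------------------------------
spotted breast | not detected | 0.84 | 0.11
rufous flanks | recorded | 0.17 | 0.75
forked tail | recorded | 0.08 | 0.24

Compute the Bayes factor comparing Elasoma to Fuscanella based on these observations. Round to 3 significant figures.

73.6

Joint likelihood of the evidence pattern under each hypothesis (using 1 − P(present | H) for each absent observation):
  Elasoma: (1 − 0.11) × 0.75 × 0.24 = 0.1602
  Fuscanella: (1 − 0.84) × 0.17 × 0.08 = 0.002176
Bayes factor = 0.1602 / 0.002176 ≈ 73.6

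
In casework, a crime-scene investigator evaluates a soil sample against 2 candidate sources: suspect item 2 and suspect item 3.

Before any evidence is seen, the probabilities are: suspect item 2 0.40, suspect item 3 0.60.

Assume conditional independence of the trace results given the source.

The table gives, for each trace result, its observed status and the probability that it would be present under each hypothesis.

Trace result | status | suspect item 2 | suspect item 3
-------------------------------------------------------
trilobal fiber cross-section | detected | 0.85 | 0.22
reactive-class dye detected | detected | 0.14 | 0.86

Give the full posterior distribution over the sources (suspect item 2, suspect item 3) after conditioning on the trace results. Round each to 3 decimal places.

For each hypothesis, the unnormalized posterior weight is prior × product of the trace result likelihoods:
  suspect item 2: 0.40 × 0.85 × 0.14 = 0.0476
  suspect item 3: 0.60 × 0.22 × 0.86 = 0.11352
Normalizing constant Z = 0.0476 + 0.11352 = 0.16112.
P(suspect item 2 | evidence) = 0.0476 / 0.16112 ≈ 0.295
P(suspect item 3 | evidence) = 0.11352 / 0.16112 ≈ 0.705

0.295, 0.705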